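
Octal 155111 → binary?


Each octal digit → 3 binary bits:
  1 = 001
  5 = 101
  5 = 101
  1 = 001
  1 = 001
  1 = 001
Concatenate: 001 101 101 001 001 001
= 001101101001001001


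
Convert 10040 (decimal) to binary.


Divide by 2 repeatedly:
10040 ÷ 2 = 5020 remainder 0
5020 ÷ 2 = 2510 remainder 0
2510 ÷ 2 = 1255 remainder 0
1255 ÷ 2 = 627 remainder 1
627 ÷ 2 = 313 remainder 1
313 ÷ 2 = 156 remainder 1
156 ÷ 2 = 78 remainder 0
78 ÷ 2 = 39 remainder 0
39 ÷ 2 = 19 remainder 1
19 ÷ 2 = 9 remainder 1
9 ÷ 2 = 4 remainder 1
4 ÷ 2 = 2 remainder 0
2 ÷ 2 = 1 remainder 0
1 ÷ 2 = 0 remainder 1
Reading remainders bottom-up:
= 10011100111000


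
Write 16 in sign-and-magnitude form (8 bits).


Sign bit: 0 (positive)
Magnitude: 16 = 0010000
= 00010000


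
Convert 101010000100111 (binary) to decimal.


Positional values:
Bit 0: 1 × 2^0 = 1
Bit 1: 1 × 2^1 = 2
Bit 2: 1 × 2^2 = 4
Bit 5: 1 × 2^5 = 32
Bit 10: 1 × 2^10 = 1024
Bit 12: 1 × 2^12 = 4096
Bit 14: 1 × 2^14 = 16384
Sum = 1 + 2 + 4 + 32 + 1024 + 4096 + 16384
= 21543


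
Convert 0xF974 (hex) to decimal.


Positional values:
Position 0: 4 × 16^0 = 4 × 1 = 4
Position 1: 7 × 16^1 = 7 × 16 = 112
Position 2: 9 × 16^2 = 9 × 256 = 2304
Position 3: F × 16^3 = 15 × 4096 = 61440
Sum = 4 + 112 + 2304 + 61440
= 63860


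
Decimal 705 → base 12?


Divide by 12 repeatedly:
705 ÷ 12 = 58 remainder 9
58 ÷ 12 = 4 remainder 10
4 ÷ 12 = 0 remainder 4
Reading remainders bottom-up:
= 4A9


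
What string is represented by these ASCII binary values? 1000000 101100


Codes (binary): 1000000 101100
Per-code ASCII lookup:
  1000000 = 64  (special character) → '@'
  101100 = 44  (special character) → ','
= '@,'


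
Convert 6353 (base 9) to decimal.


Positional values (base 9):
  3 × 9^0 = 3 × 1 = 3
  5 × 9^1 = 5 × 9 = 45
  3 × 9^2 = 3 × 81 = 243
  6 × 9^3 = 6 × 729 = 4374
Sum = 3 + 45 + 243 + 4374
= 4665


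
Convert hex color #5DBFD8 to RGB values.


Hex: #5DBFD8
R = 5D₁₆ = 93
G = BF₁₆ = 191
B = D8₁₆ = 216
= RGB(93, 191, 216)


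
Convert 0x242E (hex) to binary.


Each hex digit → 4 binary bits:
  2 = 0010
  4 = 0100
  2 = 0010
  E = 1110
Concatenate: 0010 0100 0010 1110
= 0010010000101110


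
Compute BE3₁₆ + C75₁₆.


Align and add column by column (LSB to MSB, each column mod 16 with carry):
  0BE3
+ 0C75
  ----
  col 0: 3(3) + 5(5) + 0 (carry in) = 8 → 8(8), carry out 0
  col 1: E(14) + 7(7) + 0 (carry in) = 21 → 5(5), carry out 1
  col 2: B(11) + C(12) + 1 (carry in) = 24 → 8(8), carry out 1
  col 3: 0(0) + 0(0) + 1 (carry in) = 1 → 1(1), carry out 0
Reading digits MSB→LSB: 1858
Strip leading zeros: 1858
= 0x1858


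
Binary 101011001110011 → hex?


Group into 4-bit nibbles: 0101011001110011
  0101 = 5
  0110 = 6
  0111 = 7
  0011 = 3
= 0x5673


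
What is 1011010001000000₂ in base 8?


Group into 3-bit groups: 001011010001000000
  001 = 1
  011 = 3
  010 = 2
  001 = 1
  000 = 0
  000 = 0
= 0o132100


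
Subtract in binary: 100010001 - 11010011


Align and subtract column by column (LSB to MSB, borrowing when needed):
  100010001
- 011010011
  ---------
  col 0: (1 - 0 borrow-in) - 1 → 1 - 1 = 0, borrow out 0
  col 1: (0 - 0 borrow-in) - 1 → borrow from next column: (0+2) - 1 = 1, borrow out 1
  col 2: (0 - 1 borrow-in) - 0 → borrow from next column: (-1+2) - 0 = 1, borrow out 1
  col 3: (0 - 1 borrow-in) - 0 → borrow from next column: (-1+2) - 0 = 1, borrow out 1
  col 4: (1 - 1 borrow-in) - 1 → borrow from next column: (0+2) - 1 = 1, borrow out 1
  col 5: (0 - 1 borrow-in) - 0 → borrow from next column: (-1+2) - 0 = 1, borrow out 1
  col 6: (0 - 1 borrow-in) - 1 → borrow from next column: (-1+2) - 1 = 0, borrow out 1
  col 7: (0 - 1 borrow-in) - 1 → borrow from next column: (-1+2) - 1 = 0, borrow out 1
  col 8: (1 - 1 borrow-in) - 0 → 0 - 0 = 0, borrow out 0
Reading bits MSB→LSB: 000111110
Strip leading zeros: 111110
= 111110


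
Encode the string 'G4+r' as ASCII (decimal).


String: 'G4+r'  (4 characters)
Per-character ASCII lookup:
  'G': uppercase starts at 65: 'G' = 65 + 6 = 71
  '4': digits start at 48: '4' = 48 + 4 = 52
  '+': special character: '+' = 43
  'r': lowercase starts at 97: 'r' = 97 + 17 = 114
= 71 52 43 114


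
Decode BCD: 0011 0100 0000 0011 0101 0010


Each 4-bit group → digit:
  0011 → 3
  0100 → 4
  0000 → 0
  0011 → 3
  0101 → 5
  0010 → 2
= 340352


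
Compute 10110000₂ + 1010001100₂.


Align and add column by column (LSB to MSB, carry propagating):
  00010110000
+ 01010001100
  -----------
  col 0: 0 + 0 + 0 (carry in) = 0 → bit 0, carry out 0
  col 1: 0 + 0 + 0 (carry in) = 0 → bit 0, carry out 0
  col 2: 0 + 1 + 0 (carry in) = 1 → bit 1, carry out 0
  col 3: 0 + 1 + 0 (carry in) = 1 → bit 1, carry out 0
  col 4: 1 + 0 + 0 (carry in) = 1 → bit 1, carry out 0
  col 5: 1 + 0 + 0 (carry in) = 1 → bit 1, carry out 0
  col 6: 0 + 0 + 0 (carry in) = 0 → bit 0, carry out 0
  col 7: 1 + 1 + 0 (carry in) = 2 → bit 0, carry out 1
  col 8: 0 + 0 + 1 (carry in) = 1 → bit 1, carry out 0
  col 9: 0 + 1 + 0 (carry in) = 1 → bit 1, carry out 0
  col 10: 0 + 0 + 0 (carry in) = 0 → bit 0, carry out 0
Reading bits MSB→LSB: 01100111100
Strip leading zeros: 1100111100
= 1100111100


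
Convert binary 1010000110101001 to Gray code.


Binary: 1010000110101001
Gray code: G = B XOR (B >> 1)
B >> 1 = 0101000011010100
1010000110101001 XOR 0101000011010100:
  1 XOR 0 = 1
  0 XOR 1 = 1
  1 XOR 0 = 1
  0 XOR 1 = 1
  0 XOR 0 = 0
  0 XOR 0 = 0
  0 XOR 0 = 0
  1 XOR 0 = 1
  1 XOR 1 = 0
  0 XOR 1 = 1
  1 XOR 0 = 1
  0 XOR 1 = 1
  1 XOR 0 = 1
  0 XOR 1 = 1
  0 XOR 0 = 0
  1 XOR 0 = 1
= 1111000101111101


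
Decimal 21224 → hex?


Divide by 16 repeatedly:
21224 ÷ 16 = 1326 remainder 8 (8)
1326 ÷ 16 = 82 remainder 14 (E)
82 ÷ 16 = 5 remainder 2 (2)
5 ÷ 16 = 0 remainder 5 (5)
Reading remainders bottom-up:
= 0x52E8


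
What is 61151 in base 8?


Divide by 8 repeatedly:
61151 ÷ 8 = 7643 remainder 7
7643 ÷ 8 = 955 remainder 3
955 ÷ 8 = 119 remainder 3
119 ÷ 8 = 14 remainder 7
14 ÷ 8 = 1 remainder 6
1 ÷ 8 = 0 remainder 1
Reading remainders bottom-up:
= 0o167337


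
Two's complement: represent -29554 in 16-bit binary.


Original: 0111001101110010
Step 1 - Invert all bits: 1000110010001101
Step 2 - Add 1: 1000110010001101 + 1
= 1000110010001110 (represents -29554)


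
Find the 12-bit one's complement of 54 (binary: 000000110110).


Original: 000000110110
Invert all bits:
  bit 0: 0 → 1
  bit 1: 0 → 1
  bit 2: 0 → 1
  bit 3: 0 → 1
  bit 4: 0 → 1
  bit 5: 0 → 1
  bit 6: 1 → 0
  bit 7: 1 → 0
  bit 8: 0 → 1
  bit 9: 1 → 0
  bit 10: 1 → 0
  bit 11: 0 → 1
= 111111001001


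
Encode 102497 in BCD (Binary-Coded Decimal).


Each digit → 4-bit binary:
  1 → 0001
  0 → 0000
  2 → 0010
  4 → 0100
  9 → 1001
  7 → 0111
= 0001 0000 0010 0100 1001 0111


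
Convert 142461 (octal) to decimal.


Positional values:
Position 0: 1 × 8^0 = 1
Position 1: 6 × 8^1 = 48
Position 2: 4 × 8^2 = 256
Position 3: 2 × 8^3 = 1024
Position 4: 4 × 8^4 = 16384
Position 5: 1 × 8^5 = 32768
Sum = 1 + 48 + 256 + 1024 + 16384 + 32768
= 50481


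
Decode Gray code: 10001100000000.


Gray code: 10001100000000
MSB stays the same: 1
Each subsequent bit = prev_binary XOR current_gray:
  B[1] = 1 XOR 0 = 1
  B[2] = 1 XOR 0 = 1
  B[3] = 1 XOR 0 = 1
  B[4] = 1 XOR 1 = 0
  B[5] = 0 XOR 1 = 1
  B[6] = 1 XOR 0 = 1
  B[7] = 1 XOR 0 = 1
  B[8] = 1 XOR 0 = 1
  B[9] = 1 XOR 0 = 1
  B[10] = 1 XOR 0 = 1
  B[11] = 1 XOR 0 = 1
  B[12] = 1 XOR 0 = 1
  B[13] = 1 XOR 0 = 1
= 11110111111111 (15871 decimal)


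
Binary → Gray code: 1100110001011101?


Binary: 1100110001011101
Gray code: G = B XOR (B >> 1)
B >> 1 = 0110011000101110
1100110001011101 XOR 0110011000101110:
  1 XOR 0 = 1
  1 XOR 1 = 0
  0 XOR 1 = 1
  0 XOR 0 = 0
  1 XOR 0 = 1
  1 XOR 1 = 0
  0 XOR 1 = 1
  0 XOR 0 = 0
  0 XOR 0 = 0
  1 XOR 0 = 1
  0 XOR 1 = 1
  1 XOR 0 = 1
  1 XOR 1 = 0
  1 XOR 1 = 0
  0 XOR 1 = 1
  1 XOR 0 = 1
= 1010101001110011


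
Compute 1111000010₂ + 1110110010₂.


Align and add column by column (LSB to MSB, carry propagating):
  01111000010
+ 01110110010
  -----------
  col 0: 0 + 0 + 0 (carry in) = 0 → bit 0, carry out 0
  col 1: 1 + 1 + 0 (carry in) = 2 → bit 0, carry out 1
  col 2: 0 + 0 + 1 (carry in) = 1 → bit 1, carry out 0
  col 3: 0 + 0 + 0 (carry in) = 0 → bit 0, carry out 0
  col 4: 0 + 1 + 0 (carry in) = 1 → bit 1, carry out 0
  col 5: 0 + 1 + 0 (carry in) = 1 → bit 1, carry out 0
  col 6: 1 + 0 + 0 (carry in) = 1 → bit 1, carry out 0
  col 7: 1 + 1 + 0 (carry in) = 2 → bit 0, carry out 1
  col 8: 1 + 1 + 1 (carry in) = 3 → bit 1, carry out 1
  col 9: 1 + 1 + 1 (carry in) = 3 → bit 1, carry out 1
  col 10: 0 + 0 + 1 (carry in) = 1 → bit 1, carry out 0
Reading bits MSB→LSB: 11101110100
Strip leading zeros: 11101110100
= 11101110100


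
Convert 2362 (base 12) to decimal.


Positional values (base 12):
  2 × 12^0 = 2 × 1 = 2
  6 × 12^1 = 6 × 12 = 72
  3 × 12^2 = 3 × 144 = 432
  2 × 12^3 = 2 × 1728 = 3456
Sum = 2 + 72 + 432 + 3456
= 3962


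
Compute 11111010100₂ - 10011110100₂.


Align and subtract column by column (LSB to MSB, borrowing when needed):
  11111010100
- 10011110100
  -----------
  col 0: (0 - 0 borrow-in) - 0 → 0 - 0 = 0, borrow out 0
  col 1: (0 - 0 borrow-in) - 0 → 0 - 0 = 0, borrow out 0
  col 2: (1 - 0 borrow-in) - 1 → 1 - 1 = 0, borrow out 0
  col 3: (0 - 0 borrow-in) - 0 → 0 - 0 = 0, borrow out 0
  col 4: (1 - 0 borrow-in) - 1 → 1 - 1 = 0, borrow out 0
  col 5: (0 - 0 borrow-in) - 1 → borrow from next column: (0+2) - 1 = 1, borrow out 1
  col 6: (1 - 1 borrow-in) - 1 → borrow from next column: (0+2) - 1 = 1, borrow out 1
  col 7: (1 - 1 borrow-in) - 1 → borrow from next column: (0+2) - 1 = 1, borrow out 1
  col 8: (1 - 1 borrow-in) - 0 → 0 - 0 = 0, borrow out 0
  col 9: (1 - 0 borrow-in) - 0 → 1 - 0 = 1, borrow out 0
  col 10: (1 - 0 borrow-in) - 1 → 1 - 1 = 0, borrow out 0
Reading bits MSB→LSB: 01011100000
Strip leading zeros: 1011100000
= 1011100000


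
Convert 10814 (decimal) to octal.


Divide by 8 repeatedly:
10814 ÷ 8 = 1351 remainder 6
1351 ÷ 8 = 168 remainder 7
168 ÷ 8 = 21 remainder 0
21 ÷ 8 = 2 remainder 5
2 ÷ 8 = 0 remainder 2
Reading remainders bottom-up:
= 0o25076


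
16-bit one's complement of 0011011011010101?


Original: 0011011011010101
Invert all bits:
  bit 0: 0 → 1
  bit 1: 0 → 1
  bit 2: 1 → 0
  bit 3: 1 → 0
  bit 4: 0 → 1
  bit 5: 1 → 0
  bit 6: 1 → 0
  bit 7: 0 → 1
  bit 8: 1 → 0
  bit 9: 1 → 0
  bit 10: 0 → 1
  bit 11: 1 → 0
  bit 12: 0 → 1
  bit 13: 1 → 0
  bit 14: 0 → 1
  bit 15: 1 → 0
= 1100100100101010


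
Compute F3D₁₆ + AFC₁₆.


Align and add column by column (LSB to MSB, each column mod 16 with carry):
  0F3D
+ 0AFC
  ----
  col 0: D(13) + C(12) + 0 (carry in) = 25 → 9(9), carry out 1
  col 1: 3(3) + F(15) + 1 (carry in) = 19 → 3(3), carry out 1
  col 2: F(15) + A(10) + 1 (carry in) = 26 → A(10), carry out 1
  col 3: 0(0) + 0(0) + 1 (carry in) = 1 → 1(1), carry out 0
Reading digits MSB→LSB: 1A39
Strip leading zeros: 1A39
= 0x1A39


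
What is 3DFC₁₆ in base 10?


Positional values:
Position 0: C × 16^0 = 12 × 1 = 12
Position 1: F × 16^1 = 15 × 16 = 240
Position 2: D × 16^2 = 13 × 256 = 3328
Position 3: 3 × 16^3 = 3 × 4096 = 12288
Sum = 12 + 240 + 3328 + 12288
= 15868


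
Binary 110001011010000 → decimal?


Positional values:
Bit 4: 1 × 2^4 = 16
Bit 6: 1 × 2^6 = 64
Bit 7: 1 × 2^7 = 128
Bit 9: 1 × 2^9 = 512
Bit 13: 1 × 2^13 = 8192
Bit 14: 1 × 2^14 = 16384
Sum = 16 + 64 + 128 + 512 + 8192 + 16384
= 25296


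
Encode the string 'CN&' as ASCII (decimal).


String: 'CN&'  (3 characters)
Per-character ASCII lookup:
  'C': uppercase starts at 65: 'C' = 65 + 2 = 67
  'N': uppercase starts at 65: 'N' = 65 + 13 = 78
  '&': special character: '&' = 38
= 67 78 38


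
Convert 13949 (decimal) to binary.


Divide by 2 repeatedly:
13949 ÷ 2 = 6974 remainder 1
6974 ÷ 2 = 3487 remainder 0
3487 ÷ 2 = 1743 remainder 1
1743 ÷ 2 = 871 remainder 1
871 ÷ 2 = 435 remainder 1
435 ÷ 2 = 217 remainder 1
217 ÷ 2 = 108 remainder 1
108 ÷ 2 = 54 remainder 0
54 ÷ 2 = 27 remainder 0
27 ÷ 2 = 13 remainder 1
13 ÷ 2 = 6 remainder 1
6 ÷ 2 = 3 remainder 0
3 ÷ 2 = 1 remainder 1
1 ÷ 2 = 0 remainder 1
Reading remainders bottom-up:
= 11011001111101


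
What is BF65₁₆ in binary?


Each hex digit → 4 binary bits:
  B = 1011
  F = 1111
  6 = 0110
  5 = 0101
Concatenate: 1011 1111 0110 0101
= 1011111101100101


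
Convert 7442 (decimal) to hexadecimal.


Divide by 16 repeatedly:
7442 ÷ 16 = 465 remainder 2 (2)
465 ÷ 16 = 29 remainder 1 (1)
29 ÷ 16 = 1 remainder 13 (D)
1 ÷ 16 = 0 remainder 1 (1)
Reading remainders bottom-up:
= 0x1D12


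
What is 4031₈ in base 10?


Positional values:
Position 0: 1 × 8^0 = 1
Position 1: 3 × 8^1 = 24
Position 2: 0 × 8^2 = 0
Position 3: 4 × 8^3 = 2048
Sum = 1 + 24 + 0 + 2048
= 2073


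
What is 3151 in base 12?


Divide by 12 repeatedly:
3151 ÷ 12 = 262 remainder 7
262 ÷ 12 = 21 remainder 10
21 ÷ 12 = 1 remainder 9
1 ÷ 12 = 0 remainder 1
Reading remainders bottom-up:
= 19A7


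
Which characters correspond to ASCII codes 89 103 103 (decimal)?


Codes (decimal): 89 103 103
Per-code ASCII lookup:
  89  (range 65-90: uppercase, 89 - 65 = 24) → 'Y'
  103  (range 97-122: lowercase, 103 - 97 = 6) → 'g'
  103  (range 97-122: lowercase, 103 - 97 = 6) → 'g'
= 'Ygg'


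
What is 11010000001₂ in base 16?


Group into 4-bit nibbles: 011010000001
  0110 = 6
  1000 = 8
  0001 = 1
= 0x681


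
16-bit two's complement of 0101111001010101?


Original: 0101111001010101
Step 1 - Invert all bits: 1010000110101010
Step 2 - Add 1: 1010000110101010 + 1
= 1010000110101011 (represents -24149)


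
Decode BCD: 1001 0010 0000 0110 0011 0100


Each 4-bit group → digit:
  1001 → 9
  0010 → 2
  0000 → 0
  0110 → 6
  0011 → 3
  0100 → 4
= 920634


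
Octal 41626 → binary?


Each octal digit → 3 binary bits:
  4 = 100
  1 = 001
  6 = 110
  2 = 010
  6 = 110
Concatenate: 100 001 110 010 110
= 100001110010110


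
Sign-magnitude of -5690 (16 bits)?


Sign bit: 1 (negative)
Magnitude: 5690 = 001011000111010
= 1001011000111010


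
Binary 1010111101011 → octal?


Group into 3-bit groups: 001010111101011
  001 = 1
  010 = 2
  111 = 7
  101 = 5
  011 = 3
= 0o12753


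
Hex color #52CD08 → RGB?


Hex: #52CD08
R = 52₁₆ = 82
G = CD₁₆ = 205
B = 08₁₆ = 8
= RGB(82, 205, 8)


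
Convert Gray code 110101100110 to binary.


Gray code: 110101100110
MSB stays the same: 1
Each subsequent bit = prev_binary XOR current_gray:
  B[1] = 1 XOR 1 = 0
  B[2] = 0 XOR 0 = 0
  B[3] = 0 XOR 1 = 1
  B[4] = 1 XOR 0 = 1
  B[5] = 1 XOR 1 = 0
  B[6] = 0 XOR 1 = 1
  B[7] = 1 XOR 0 = 1
  B[8] = 1 XOR 0 = 1
  B[9] = 1 XOR 1 = 0
  B[10] = 0 XOR 1 = 1
  B[11] = 1 XOR 0 = 1
= 100110111011 (2491 decimal)


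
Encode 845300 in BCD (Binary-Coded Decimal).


Each digit → 4-bit binary:
  8 → 1000
  4 → 0100
  5 → 0101
  3 → 0011
  0 → 0000
  0 → 0000
= 1000 0100 0101 0011 0000 0000


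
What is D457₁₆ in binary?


Each hex digit → 4 binary bits:
  D = 1101
  4 = 0100
  5 = 0101
  7 = 0111
Concatenate: 1101 0100 0101 0111
= 1101010001010111


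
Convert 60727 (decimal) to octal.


Divide by 8 repeatedly:
60727 ÷ 8 = 7590 remainder 7
7590 ÷ 8 = 948 remainder 6
948 ÷ 8 = 118 remainder 4
118 ÷ 8 = 14 remainder 6
14 ÷ 8 = 1 remainder 6
1 ÷ 8 = 0 remainder 1
Reading remainders bottom-up:
= 0o166467


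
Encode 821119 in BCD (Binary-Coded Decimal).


Each digit → 4-bit binary:
  8 → 1000
  2 → 0010
  1 → 0001
  1 → 0001
  1 → 0001
  9 → 1001
= 1000 0010 0001 0001 0001 1001


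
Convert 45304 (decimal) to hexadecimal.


Divide by 16 repeatedly:
45304 ÷ 16 = 2831 remainder 8 (8)
2831 ÷ 16 = 176 remainder 15 (F)
176 ÷ 16 = 11 remainder 0 (0)
11 ÷ 16 = 0 remainder 11 (B)
Reading remainders bottom-up:
= 0xB0F8


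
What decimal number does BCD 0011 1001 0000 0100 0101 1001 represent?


Each 4-bit group → digit:
  0011 → 3
  1001 → 9
  0000 → 0
  0100 → 4
  0101 → 5
  1001 → 9
= 390459


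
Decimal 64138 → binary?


Divide by 2 repeatedly:
64138 ÷ 2 = 32069 remainder 0
32069 ÷ 2 = 16034 remainder 1
16034 ÷ 2 = 8017 remainder 0
8017 ÷ 2 = 4008 remainder 1
4008 ÷ 2 = 2004 remainder 0
2004 ÷ 2 = 1002 remainder 0
1002 ÷ 2 = 501 remainder 0
501 ÷ 2 = 250 remainder 1
250 ÷ 2 = 125 remainder 0
125 ÷ 2 = 62 remainder 1
62 ÷ 2 = 31 remainder 0
31 ÷ 2 = 15 remainder 1
15 ÷ 2 = 7 remainder 1
7 ÷ 2 = 3 remainder 1
3 ÷ 2 = 1 remainder 1
1 ÷ 2 = 0 remainder 1
Reading remainders bottom-up:
= 1111101010001010


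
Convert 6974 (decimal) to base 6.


Divide by 6 repeatedly:
6974 ÷ 6 = 1162 remainder 2
1162 ÷ 6 = 193 remainder 4
193 ÷ 6 = 32 remainder 1
32 ÷ 6 = 5 remainder 2
5 ÷ 6 = 0 remainder 5
Reading remainders bottom-up:
= 52142


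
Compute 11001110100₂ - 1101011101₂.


Align and subtract column by column (LSB to MSB, borrowing when needed):
  11001110100
- 01101011101
  -----------
  col 0: (0 - 0 borrow-in) - 1 → borrow from next column: (0+2) - 1 = 1, borrow out 1
  col 1: (0 - 1 borrow-in) - 0 → borrow from next column: (-1+2) - 0 = 1, borrow out 1
  col 2: (1 - 1 borrow-in) - 1 → borrow from next column: (0+2) - 1 = 1, borrow out 1
  col 3: (0 - 1 borrow-in) - 1 → borrow from next column: (-1+2) - 1 = 0, borrow out 1
  col 4: (1 - 1 borrow-in) - 1 → borrow from next column: (0+2) - 1 = 1, borrow out 1
  col 5: (1 - 1 borrow-in) - 0 → 0 - 0 = 0, borrow out 0
  col 6: (1 - 0 borrow-in) - 1 → 1 - 1 = 0, borrow out 0
  col 7: (0 - 0 borrow-in) - 0 → 0 - 0 = 0, borrow out 0
  col 8: (0 - 0 borrow-in) - 1 → borrow from next column: (0+2) - 1 = 1, borrow out 1
  col 9: (1 - 1 borrow-in) - 1 → borrow from next column: (0+2) - 1 = 1, borrow out 1
  col 10: (1 - 1 borrow-in) - 0 → 0 - 0 = 0, borrow out 0
Reading bits MSB→LSB: 01100010111
Strip leading zeros: 1100010111
= 1100010111


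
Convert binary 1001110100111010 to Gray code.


Binary: 1001110100111010
Gray code: G = B XOR (B >> 1)
B >> 1 = 0100111010011101
1001110100111010 XOR 0100111010011101:
  1 XOR 0 = 1
  0 XOR 1 = 1
  0 XOR 0 = 0
  1 XOR 0 = 1
  1 XOR 1 = 0
  1 XOR 1 = 0
  0 XOR 1 = 1
  1 XOR 0 = 1
  0 XOR 1 = 1
  0 XOR 0 = 0
  1 XOR 0 = 1
  1 XOR 1 = 0
  1 XOR 1 = 0
  0 XOR 1 = 1
  1 XOR 0 = 1
  0 XOR 1 = 1
= 1101001110100111


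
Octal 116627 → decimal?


Positional values:
Position 0: 7 × 8^0 = 7
Position 1: 2 × 8^1 = 16
Position 2: 6 × 8^2 = 384
Position 3: 6 × 8^3 = 3072
Position 4: 1 × 8^4 = 4096
Position 5: 1 × 8^5 = 32768
Sum = 7 + 16 + 384 + 3072 + 4096 + 32768
= 40343


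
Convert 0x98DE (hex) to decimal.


Positional values:
Position 0: E × 16^0 = 14 × 1 = 14
Position 1: D × 16^1 = 13 × 16 = 208
Position 2: 8 × 16^2 = 8 × 256 = 2048
Position 3: 9 × 16^3 = 9 × 4096 = 36864
Sum = 14 + 208 + 2048 + 36864
= 39134


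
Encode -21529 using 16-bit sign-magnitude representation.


Sign bit: 1 (negative)
Magnitude: 21529 = 101010000011001
= 1101010000011001


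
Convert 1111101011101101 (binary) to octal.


Group into 3-bit groups: 001111101011101101
  001 = 1
  111 = 7
  101 = 5
  011 = 3
  101 = 5
  101 = 5
= 0o175355


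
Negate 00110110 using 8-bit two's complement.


Original: 00110110
Step 1 - Invert all bits: 11001001
Step 2 - Add 1: 11001001 + 1
= 11001010 (represents -54)


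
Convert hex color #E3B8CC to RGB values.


Hex: #E3B8CC
R = E3₁₆ = 227
G = B8₁₆ = 184
B = CC₁₆ = 204
= RGB(227, 184, 204)


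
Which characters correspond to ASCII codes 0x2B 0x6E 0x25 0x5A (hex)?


Codes (hex): 0x2B 0x6E 0x25 0x5A
Per-code ASCII lookup:
  0x2B = 43  (special character) → '+'
  0x6E = 110  (range 97-122: lowercase, 110 - 97 = 13) → 'n'
  0x25 = 37  (special character) → '%'
  0x5A = 90  (range 65-90: uppercase, 90 - 65 = 25) → 'Z'
= '+n%Z'


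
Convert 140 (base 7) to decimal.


Positional values (base 7):
  0 × 7^0 = 0 × 1 = 0
  4 × 7^1 = 4 × 7 = 28
  1 × 7^2 = 1 × 49 = 49
Sum = 0 + 28 + 49
= 77


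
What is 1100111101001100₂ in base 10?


Positional values:
Bit 2: 1 × 2^2 = 4
Bit 3: 1 × 2^3 = 8
Bit 6: 1 × 2^6 = 64
Bit 8: 1 × 2^8 = 256
Bit 9: 1 × 2^9 = 512
Bit 10: 1 × 2^10 = 1024
Bit 11: 1 × 2^11 = 2048
Bit 14: 1 × 2^14 = 16384
Bit 15: 1 × 2^15 = 32768
Sum = 4 + 8 + 64 + 256 + 512 + 1024 + 2048 + 16384 + 32768
= 53068


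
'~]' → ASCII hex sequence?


String: '~]'  (2 characters)
Per-character ASCII lookup:
  '~': special character: '~' = 126 → 0x7E
  ']': special character: ']' = 93 → 0x5D
= 0x7E 0x5D


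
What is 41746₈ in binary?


Each octal digit → 3 binary bits:
  4 = 100
  1 = 001
  7 = 111
  4 = 100
  6 = 110
Concatenate: 100 001 111 100 110
= 100001111100110


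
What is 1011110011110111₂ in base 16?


Group into 4-bit nibbles: 1011110011110111
  1011 = B
  1100 = C
  1111 = F
  0111 = 7
= 0xBCF7


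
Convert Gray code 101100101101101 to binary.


Gray code: 101100101101101
MSB stays the same: 1
Each subsequent bit = prev_binary XOR current_gray:
  B[1] = 1 XOR 0 = 1
  B[2] = 1 XOR 1 = 0
  B[3] = 0 XOR 1 = 1
  B[4] = 1 XOR 0 = 1
  B[5] = 1 XOR 0 = 1
  B[6] = 1 XOR 1 = 0
  B[7] = 0 XOR 0 = 0
  B[8] = 0 XOR 1 = 1
  B[9] = 1 XOR 1 = 0
  B[10] = 0 XOR 0 = 0
  B[11] = 0 XOR 1 = 1
  B[12] = 1 XOR 1 = 0
  B[13] = 0 XOR 0 = 0
  B[14] = 0 XOR 1 = 1
= 110111001001001 (28233 decimal)


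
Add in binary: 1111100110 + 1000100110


Align and add column by column (LSB to MSB, carry propagating):
  01111100110
+ 01000100110
  -----------
  col 0: 0 + 0 + 0 (carry in) = 0 → bit 0, carry out 0
  col 1: 1 + 1 + 0 (carry in) = 2 → bit 0, carry out 1
  col 2: 1 + 1 + 1 (carry in) = 3 → bit 1, carry out 1
  col 3: 0 + 0 + 1 (carry in) = 1 → bit 1, carry out 0
  col 4: 0 + 0 + 0 (carry in) = 0 → bit 0, carry out 0
  col 5: 1 + 1 + 0 (carry in) = 2 → bit 0, carry out 1
  col 6: 1 + 0 + 1 (carry in) = 2 → bit 0, carry out 1
  col 7: 1 + 0 + 1 (carry in) = 2 → bit 0, carry out 1
  col 8: 1 + 0 + 1 (carry in) = 2 → bit 0, carry out 1
  col 9: 1 + 1 + 1 (carry in) = 3 → bit 1, carry out 1
  col 10: 0 + 0 + 1 (carry in) = 1 → bit 1, carry out 0
Reading bits MSB→LSB: 11000001100
Strip leading zeros: 11000001100
= 11000001100


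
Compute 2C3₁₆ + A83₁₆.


Align and add column by column (LSB to MSB, each column mod 16 with carry):
  02C3
+ 0A83
  ----
  col 0: 3(3) + 3(3) + 0 (carry in) = 6 → 6(6), carry out 0
  col 1: C(12) + 8(8) + 0 (carry in) = 20 → 4(4), carry out 1
  col 2: 2(2) + A(10) + 1 (carry in) = 13 → D(13), carry out 0
  col 3: 0(0) + 0(0) + 0 (carry in) = 0 → 0(0), carry out 0
Reading digits MSB→LSB: 0D46
Strip leading zeros: D46
= 0xD46


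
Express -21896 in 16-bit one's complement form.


Original: 0101010110001000
Invert all bits:
  bit 0: 0 → 1
  bit 1: 1 → 0
  bit 2: 0 → 1
  bit 3: 1 → 0
  bit 4: 0 → 1
  bit 5: 1 → 0
  bit 6: 0 → 1
  bit 7: 1 → 0
  bit 8: 1 → 0
  bit 9: 0 → 1
  bit 10: 0 → 1
  bit 11: 0 → 1
  bit 12: 1 → 0
  bit 13: 0 → 1
  bit 14: 0 → 1
  bit 15: 0 → 1
= 1010101001110111


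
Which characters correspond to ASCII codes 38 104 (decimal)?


Codes (decimal): 38 104
Per-code ASCII lookup:
  38  (special character) → '&'
  104  (range 97-122: lowercase, 104 - 97 = 7) → 'h'
= '&h'


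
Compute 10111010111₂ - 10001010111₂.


Align and subtract column by column (LSB to MSB, borrowing when needed):
  10111010111
- 10001010111
  -----------
  col 0: (1 - 0 borrow-in) - 1 → 1 - 1 = 0, borrow out 0
  col 1: (1 - 0 borrow-in) - 1 → 1 - 1 = 0, borrow out 0
  col 2: (1 - 0 borrow-in) - 1 → 1 - 1 = 0, borrow out 0
  col 3: (0 - 0 borrow-in) - 0 → 0 - 0 = 0, borrow out 0
  col 4: (1 - 0 borrow-in) - 1 → 1 - 1 = 0, borrow out 0
  col 5: (0 - 0 borrow-in) - 0 → 0 - 0 = 0, borrow out 0
  col 6: (1 - 0 borrow-in) - 1 → 1 - 1 = 0, borrow out 0
  col 7: (1 - 0 borrow-in) - 0 → 1 - 0 = 1, borrow out 0
  col 8: (1 - 0 borrow-in) - 0 → 1 - 0 = 1, borrow out 0
  col 9: (0 - 0 borrow-in) - 0 → 0 - 0 = 0, borrow out 0
  col 10: (1 - 0 borrow-in) - 1 → 1 - 1 = 0, borrow out 0
Reading bits MSB→LSB: 00110000000
Strip leading zeros: 110000000
= 110000000


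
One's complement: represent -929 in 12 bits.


Original: 001110100001
Invert all bits:
  bit 0: 0 → 1
  bit 1: 0 → 1
  bit 2: 1 → 0
  bit 3: 1 → 0
  bit 4: 1 → 0
  bit 5: 0 → 1
  bit 6: 1 → 0
  bit 7: 0 → 1
  bit 8: 0 → 1
  bit 9: 0 → 1
  bit 10: 0 → 1
  bit 11: 1 → 0
= 110001011110


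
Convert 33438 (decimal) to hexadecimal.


Divide by 16 repeatedly:
33438 ÷ 16 = 2089 remainder 14 (E)
2089 ÷ 16 = 130 remainder 9 (9)
130 ÷ 16 = 8 remainder 2 (2)
8 ÷ 16 = 0 remainder 8 (8)
Reading remainders bottom-up:
= 0x829E


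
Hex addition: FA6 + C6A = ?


Align and add column by column (LSB to MSB, each column mod 16 with carry):
  0FA6
+ 0C6A
  ----
  col 0: 6(6) + A(10) + 0 (carry in) = 16 → 0(0), carry out 1
  col 1: A(10) + 6(6) + 1 (carry in) = 17 → 1(1), carry out 1
  col 2: F(15) + C(12) + 1 (carry in) = 28 → C(12), carry out 1
  col 3: 0(0) + 0(0) + 1 (carry in) = 1 → 1(1), carry out 0
Reading digits MSB→LSB: 1C10
Strip leading zeros: 1C10
= 0x1C10


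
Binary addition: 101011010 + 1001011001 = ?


Align and add column by column (LSB to MSB, carry propagating):
  00101011010
+ 01001011001
  -----------
  col 0: 0 + 1 + 0 (carry in) = 1 → bit 1, carry out 0
  col 1: 1 + 0 + 0 (carry in) = 1 → bit 1, carry out 0
  col 2: 0 + 0 + 0 (carry in) = 0 → bit 0, carry out 0
  col 3: 1 + 1 + 0 (carry in) = 2 → bit 0, carry out 1
  col 4: 1 + 1 + 1 (carry in) = 3 → bit 1, carry out 1
  col 5: 0 + 0 + 1 (carry in) = 1 → bit 1, carry out 0
  col 6: 1 + 1 + 0 (carry in) = 2 → bit 0, carry out 1
  col 7: 0 + 0 + 1 (carry in) = 1 → bit 1, carry out 0
  col 8: 1 + 0 + 0 (carry in) = 1 → bit 1, carry out 0
  col 9: 0 + 1 + 0 (carry in) = 1 → bit 1, carry out 0
  col 10: 0 + 0 + 0 (carry in) = 0 → bit 0, carry out 0
Reading bits MSB→LSB: 01110110011
Strip leading zeros: 1110110011
= 1110110011


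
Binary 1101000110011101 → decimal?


Positional values:
Bit 0: 1 × 2^0 = 1
Bit 2: 1 × 2^2 = 4
Bit 3: 1 × 2^3 = 8
Bit 4: 1 × 2^4 = 16
Bit 7: 1 × 2^7 = 128
Bit 8: 1 × 2^8 = 256
Bit 12: 1 × 2^12 = 4096
Bit 14: 1 × 2^14 = 16384
Bit 15: 1 × 2^15 = 32768
Sum = 1 + 4 + 8 + 16 + 128 + 256 + 4096 + 16384 + 32768
= 53661


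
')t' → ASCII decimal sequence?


String: ')t'  (2 characters)
Per-character ASCII lookup:
  ')': special character: ')' = 41
  't': lowercase starts at 97: 't' = 97 + 19 = 116
= 41 116


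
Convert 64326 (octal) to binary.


Each octal digit → 3 binary bits:
  6 = 110
  4 = 100
  3 = 011
  2 = 010
  6 = 110
Concatenate: 110 100 011 010 110
= 110100011010110


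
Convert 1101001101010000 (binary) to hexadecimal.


Group into 4-bit nibbles: 1101001101010000
  1101 = D
  0011 = 3
  0101 = 5
  0000 = 0
= 0xD350


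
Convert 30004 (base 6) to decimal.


Positional values (base 6):
  4 × 6^0 = 4 × 1 = 4
  0 × 6^1 = 0 × 6 = 0
  0 × 6^2 = 0 × 36 = 0
  0 × 6^3 = 0 × 216 = 0
  3 × 6^4 = 3 × 1296 = 3888
Sum = 4 + 0 + 0 + 0 + 3888
= 3892


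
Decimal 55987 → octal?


Divide by 8 repeatedly:
55987 ÷ 8 = 6998 remainder 3
6998 ÷ 8 = 874 remainder 6
874 ÷ 8 = 109 remainder 2
109 ÷ 8 = 13 remainder 5
13 ÷ 8 = 1 remainder 5
1 ÷ 8 = 0 remainder 1
Reading remainders bottom-up:
= 0o155263


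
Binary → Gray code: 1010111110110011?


Binary: 1010111110110011
Gray code: G = B XOR (B >> 1)
B >> 1 = 0101011111011001
1010111110110011 XOR 0101011111011001:
  1 XOR 0 = 1
  0 XOR 1 = 1
  1 XOR 0 = 1
  0 XOR 1 = 1
  1 XOR 0 = 1
  1 XOR 1 = 0
  1 XOR 1 = 0
  1 XOR 1 = 0
  1 XOR 1 = 0
  0 XOR 1 = 1
  1 XOR 0 = 1
  1 XOR 1 = 0
  0 XOR 1 = 1
  0 XOR 0 = 0
  1 XOR 0 = 1
  1 XOR 1 = 0
= 1111100001101010


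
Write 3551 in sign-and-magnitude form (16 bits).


Sign bit: 0 (positive)
Magnitude: 3551 = 000110111011111
= 0000110111011111


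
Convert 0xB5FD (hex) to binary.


Each hex digit → 4 binary bits:
  B = 1011
  5 = 0101
  F = 1111
  D = 1101
Concatenate: 1011 0101 1111 1101
= 1011010111111101


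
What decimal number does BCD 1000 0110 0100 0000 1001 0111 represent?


Each 4-bit group → digit:
  1000 → 8
  0110 → 6
  0100 → 4
  0000 → 0
  1001 → 9
  0111 → 7
= 864097


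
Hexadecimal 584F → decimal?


Positional values:
Position 0: F × 16^0 = 15 × 1 = 15
Position 1: 4 × 16^1 = 4 × 16 = 64
Position 2: 8 × 16^2 = 8 × 256 = 2048
Position 3: 5 × 16^3 = 5 × 4096 = 20480
Sum = 15 + 64 + 2048 + 20480
= 22607


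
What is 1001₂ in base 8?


Group into 3-bit groups: 001001
  001 = 1
  001 = 1
= 0o11


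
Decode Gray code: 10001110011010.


Gray code: 10001110011010
MSB stays the same: 1
Each subsequent bit = prev_binary XOR current_gray:
  B[1] = 1 XOR 0 = 1
  B[2] = 1 XOR 0 = 1
  B[3] = 1 XOR 0 = 1
  B[4] = 1 XOR 1 = 0
  B[5] = 0 XOR 1 = 1
  B[6] = 1 XOR 1 = 0
  B[7] = 0 XOR 0 = 0
  B[8] = 0 XOR 0 = 0
  B[9] = 0 XOR 1 = 1
  B[10] = 1 XOR 1 = 0
  B[11] = 0 XOR 0 = 0
  B[12] = 0 XOR 1 = 1
  B[13] = 1 XOR 0 = 1
= 11110100010011 (15635 decimal)


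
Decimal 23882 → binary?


Divide by 2 repeatedly:
23882 ÷ 2 = 11941 remainder 0
11941 ÷ 2 = 5970 remainder 1
5970 ÷ 2 = 2985 remainder 0
2985 ÷ 2 = 1492 remainder 1
1492 ÷ 2 = 746 remainder 0
746 ÷ 2 = 373 remainder 0
373 ÷ 2 = 186 remainder 1
186 ÷ 2 = 93 remainder 0
93 ÷ 2 = 46 remainder 1
46 ÷ 2 = 23 remainder 0
23 ÷ 2 = 11 remainder 1
11 ÷ 2 = 5 remainder 1
5 ÷ 2 = 2 remainder 1
2 ÷ 2 = 1 remainder 0
1 ÷ 2 = 0 remainder 1
Reading remainders bottom-up:
= 101110101001010


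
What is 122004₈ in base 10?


Positional values:
Position 0: 4 × 8^0 = 4
Position 1: 0 × 8^1 = 0
Position 2: 0 × 8^2 = 0
Position 3: 2 × 8^3 = 1024
Position 4: 2 × 8^4 = 8192
Position 5: 1 × 8^5 = 32768
Sum = 4 + 0 + 0 + 1024 + 8192 + 32768
= 41988


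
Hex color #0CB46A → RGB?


Hex: #0CB46A
R = 0C₁₆ = 12
G = B4₁₆ = 180
B = 6A₁₆ = 106
= RGB(12, 180, 106)


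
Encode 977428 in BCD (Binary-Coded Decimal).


Each digit → 4-bit binary:
  9 → 1001
  7 → 0111
  7 → 0111
  4 → 0100
  2 → 0010
  8 → 1000
= 1001 0111 0111 0100 0010 1000


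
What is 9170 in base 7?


Divide by 7 repeatedly:
9170 ÷ 7 = 1310 remainder 0
1310 ÷ 7 = 187 remainder 1
187 ÷ 7 = 26 remainder 5
26 ÷ 7 = 3 remainder 5
3 ÷ 7 = 0 remainder 3
Reading remainders bottom-up:
= 35510


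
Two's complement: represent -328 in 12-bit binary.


Original: 000101001000
Step 1 - Invert all bits: 111010110111
Step 2 - Add 1: 111010110111 + 1
= 111010111000 (represents -328)


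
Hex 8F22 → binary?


Each hex digit → 4 binary bits:
  8 = 1000
  F = 1111
  2 = 0010
  2 = 0010
Concatenate: 1000 1111 0010 0010
= 1000111100100010


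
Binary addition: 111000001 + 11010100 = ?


Align and add column by column (LSB to MSB, carry propagating):
  0111000001
+ 0011010100
  ----------
  col 0: 1 + 0 + 0 (carry in) = 1 → bit 1, carry out 0
  col 1: 0 + 0 + 0 (carry in) = 0 → bit 0, carry out 0
  col 2: 0 + 1 + 0 (carry in) = 1 → bit 1, carry out 0
  col 3: 0 + 0 + 0 (carry in) = 0 → bit 0, carry out 0
  col 4: 0 + 1 + 0 (carry in) = 1 → bit 1, carry out 0
  col 5: 0 + 0 + 0 (carry in) = 0 → bit 0, carry out 0
  col 6: 1 + 1 + 0 (carry in) = 2 → bit 0, carry out 1
  col 7: 1 + 1 + 1 (carry in) = 3 → bit 1, carry out 1
  col 8: 1 + 0 + 1 (carry in) = 2 → bit 0, carry out 1
  col 9: 0 + 0 + 1 (carry in) = 1 → bit 1, carry out 0
Reading bits MSB→LSB: 1010010101
Strip leading zeros: 1010010101
= 1010010101


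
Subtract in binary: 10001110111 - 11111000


Align and subtract column by column (LSB to MSB, borrowing when needed):
  10001110111
- 00011111000
  -----------
  col 0: (1 - 0 borrow-in) - 0 → 1 - 0 = 1, borrow out 0
  col 1: (1 - 0 borrow-in) - 0 → 1 - 0 = 1, borrow out 0
  col 2: (1 - 0 borrow-in) - 0 → 1 - 0 = 1, borrow out 0
  col 3: (0 - 0 borrow-in) - 1 → borrow from next column: (0+2) - 1 = 1, borrow out 1
  col 4: (1 - 1 borrow-in) - 1 → borrow from next column: (0+2) - 1 = 1, borrow out 1
  col 5: (1 - 1 borrow-in) - 1 → borrow from next column: (0+2) - 1 = 1, borrow out 1
  col 6: (1 - 1 borrow-in) - 1 → borrow from next column: (0+2) - 1 = 1, borrow out 1
  col 7: (0 - 1 borrow-in) - 1 → borrow from next column: (-1+2) - 1 = 0, borrow out 1
  col 8: (0 - 1 borrow-in) - 0 → borrow from next column: (-1+2) - 0 = 1, borrow out 1
  col 9: (0 - 1 borrow-in) - 0 → borrow from next column: (-1+2) - 0 = 1, borrow out 1
  col 10: (1 - 1 borrow-in) - 0 → 0 - 0 = 0, borrow out 0
Reading bits MSB→LSB: 01101111111
Strip leading zeros: 1101111111
= 1101111111


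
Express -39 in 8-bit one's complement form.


Original: 00100111
Invert all bits:
  bit 0: 0 → 1
  bit 1: 0 → 1
  bit 2: 1 → 0
  bit 3: 0 → 1
  bit 4: 0 → 1
  bit 5: 1 → 0
  bit 6: 1 → 0
  bit 7: 1 → 0
= 11011000


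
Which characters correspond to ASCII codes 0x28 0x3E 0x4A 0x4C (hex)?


Codes (hex): 0x28 0x3E 0x4A 0x4C
Per-code ASCII lookup:
  0x28 = 40  (special character) → '('
  0x3E = 62  (special character) → '>'
  0x4A = 74  (range 65-90: uppercase, 74 - 65 = 9) → 'J'
  0x4C = 76  (range 65-90: uppercase, 76 - 65 = 11) → 'L'
= '(>JL'


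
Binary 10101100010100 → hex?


Group into 4-bit nibbles: 0010101100010100
  0010 = 2
  1011 = B
  0001 = 1
  0100 = 4
= 0x2B14


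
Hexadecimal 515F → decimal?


Positional values:
Position 0: F × 16^0 = 15 × 1 = 15
Position 1: 5 × 16^1 = 5 × 16 = 80
Position 2: 1 × 16^2 = 1 × 256 = 256
Position 3: 5 × 16^3 = 5 × 4096 = 20480
Sum = 15 + 80 + 256 + 20480
= 20831


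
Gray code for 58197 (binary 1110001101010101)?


Binary: 1110001101010101
Gray code: G = B XOR (B >> 1)
B >> 1 = 0111000110101010
1110001101010101 XOR 0111000110101010:
  1 XOR 0 = 1
  1 XOR 1 = 0
  1 XOR 1 = 0
  0 XOR 1 = 1
  0 XOR 0 = 0
  0 XOR 0 = 0
  1 XOR 0 = 1
  1 XOR 1 = 0
  0 XOR 1 = 1
  1 XOR 0 = 1
  0 XOR 1 = 1
  1 XOR 0 = 1
  0 XOR 1 = 1
  1 XOR 0 = 1
  0 XOR 1 = 1
  1 XOR 0 = 1
= 1001001011111111


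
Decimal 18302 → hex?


Divide by 16 repeatedly:
18302 ÷ 16 = 1143 remainder 14 (E)
1143 ÷ 16 = 71 remainder 7 (7)
71 ÷ 16 = 4 remainder 7 (7)
4 ÷ 16 = 0 remainder 4 (4)
Reading remainders bottom-up:
= 0x477E


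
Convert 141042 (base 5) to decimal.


Positional values (base 5):
  2 × 5^0 = 2 × 1 = 2
  4 × 5^1 = 4 × 5 = 20
  0 × 5^2 = 0 × 25 = 0
  1 × 5^3 = 1 × 125 = 125
  4 × 5^4 = 4 × 625 = 2500
  1 × 5^5 = 1 × 3125 = 3125
Sum = 2 + 20 + 0 + 125 + 2500 + 3125
= 5772


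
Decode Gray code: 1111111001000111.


Gray code: 1111111001000111
MSB stays the same: 1
Each subsequent bit = prev_binary XOR current_gray:
  B[1] = 1 XOR 1 = 0
  B[2] = 0 XOR 1 = 1
  B[3] = 1 XOR 1 = 0
  B[4] = 0 XOR 1 = 1
  B[5] = 1 XOR 1 = 0
  B[6] = 0 XOR 1 = 1
  B[7] = 1 XOR 0 = 1
  B[8] = 1 XOR 0 = 1
  B[9] = 1 XOR 1 = 0
  B[10] = 0 XOR 0 = 0
  B[11] = 0 XOR 0 = 0
  B[12] = 0 XOR 0 = 0
  B[13] = 0 XOR 1 = 1
  B[14] = 1 XOR 1 = 0
  B[15] = 0 XOR 1 = 1
= 1010101110000101 (43909 decimal)


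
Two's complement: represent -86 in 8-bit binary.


Original: 01010110
Step 1 - Invert all bits: 10101001
Step 2 - Add 1: 10101001 + 1
= 10101010 (represents -86)


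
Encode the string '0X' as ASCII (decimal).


String: '0X'  (2 characters)
Per-character ASCII lookup:
  '0': digits start at 48: '0' = 48 + 0 = 48
  'X': uppercase starts at 65: 'X' = 65 + 23 = 88
= 48 88


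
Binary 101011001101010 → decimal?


Positional values:
Bit 1: 1 × 2^1 = 2
Bit 3: 1 × 2^3 = 8
Bit 5: 1 × 2^5 = 32
Bit 6: 1 × 2^6 = 64
Bit 9: 1 × 2^9 = 512
Bit 10: 1 × 2^10 = 1024
Bit 12: 1 × 2^12 = 4096
Bit 14: 1 × 2^14 = 16384
Sum = 2 + 8 + 32 + 64 + 512 + 1024 + 4096 + 16384
= 22122


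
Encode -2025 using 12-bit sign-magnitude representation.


Sign bit: 1 (negative)
Magnitude: 2025 = 11111101001
= 111111101001


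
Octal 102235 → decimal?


Positional values:
Position 0: 5 × 8^0 = 5
Position 1: 3 × 8^1 = 24
Position 2: 2 × 8^2 = 128
Position 3: 2 × 8^3 = 1024
Position 4: 0 × 8^4 = 0
Position 5: 1 × 8^5 = 32768
Sum = 5 + 24 + 128 + 1024 + 0 + 32768
= 33949


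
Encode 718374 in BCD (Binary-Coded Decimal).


Each digit → 4-bit binary:
  7 → 0111
  1 → 0001
  8 → 1000
  3 → 0011
  7 → 0111
  4 → 0100
= 0111 0001 1000 0011 0111 0100


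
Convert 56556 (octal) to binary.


Each octal digit → 3 binary bits:
  5 = 101
  6 = 110
  5 = 101
  5 = 101
  6 = 110
Concatenate: 101 110 101 101 110
= 101110101101110


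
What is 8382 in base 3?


Divide by 3 repeatedly:
8382 ÷ 3 = 2794 remainder 0
2794 ÷ 3 = 931 remainder 1
931 ÷ 3 = 310 remainder 1
310 ÷ 3 = 103 remainder 1
103 ÷ 3 = 34 remainder 1
34 ÷ 3 = 11 remainder 1
11 ÷ 3 = 3 remainder 2
3 ÷ 3 = 1 remainder 0
1 ÷ 3 = 0 remainder 1
Reading remainders bottom-up:
= 102111110


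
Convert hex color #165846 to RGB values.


Hex: #165846
R = 16₁₆ = 22
G = 58₁₆ = 88
B = 46₁₆ = 70
= RGB(22, 88, 70)


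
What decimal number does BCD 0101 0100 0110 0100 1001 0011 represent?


Each 4-bit group → digit:
  0101 → 5
  0100 → 4
  0110 → 6
  0100 → 4
  1001 → 9
  0011 → 3
= 546493


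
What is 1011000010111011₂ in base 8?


Group into 3-bit groups: 001011000010111011
  001 = 1
  011 = 3
  000 = 0
  010 = 2
  111 = 7
  011 = 3
= 0o130273


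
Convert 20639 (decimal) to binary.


Divide by 2 repeatedly:
20639 ÷ 2 = 10319 remainder 1
10319 ÷ 2 = 5159 remainder 1
5159 ÷ 2 = 2579 remainder 1
2579 ÷ 2 = 1289 remainder 1
1289 ÷ 2 = 644 remainder 1
644 ÷ 2 = 322 remainder 0
322 ÷ 2 = 161 remainder 0
161 ÷ 2 = 80 remainder 1
80 ÷ 2 = 40 remainder 0
40 ÷ 2 = 20 remainder 0
20 ÷ 2 = 10 remainder 0
10 ÷ 2 = 5 remainder 0
5 ÷ 2 = 2 remainder 1
2 ÷ 2 = 1 remainder 0
1 ÷ 2 = 0 remainder 1
Reading remainders bottom-up:
= 101000010011111


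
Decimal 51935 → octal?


Divide by 8 repeatedly:
51935 ÷ 8 = 6491 remainder 7
6491 ÷ 8 = 811 remainder 3
811 ÷ 8 = 101 remainder 3
101 ÷ 8 = 12 remainder 5
12 ÷ 8 = 1 remainder 4
1 ÷ 8 = 0 remainder 1
Reading remainders bottom-up:
= 0o145337


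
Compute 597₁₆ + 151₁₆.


Align and add column by column (LSB to MSB, each column mod 16 with carry):
  0597
+ 0151
  ----
  col 0: 7(7) + 1(1) + 0 (carry in) = 8 → 8(8), carry out 0
  col 1: 9(9) + 5(5) + 0 (carry in) = 14 → E(14), carry out 0
  col 2: 5(5) + 1(1) + 0 (carry in) = 6 → 6(6), carry out 0
  col 3: 0(0) + 0(0) + 0 (carry in) = 0 → 0(0), carry out 0
Reading digits MSB→LSB: 06E8
Strip leading zeros: 6E8
= 0x6E8


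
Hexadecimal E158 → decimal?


Positional values:
Position 0: 8 × 16^0 = 8 × 1 = 8
Position 1: 5 × 16^1 = 5 × 16 = 80
Position 2: 1 × 16^2 = 1 × 256 = 256
Position 3: E × 16^3 = 14 × 4096 = 57344
Sum = 8 + 80 + 256 + 57344
= 57688


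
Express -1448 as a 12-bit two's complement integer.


Original: 010110101000
Step 1 - Invert all bits: 101001010111
Step 2 - Add 1: 101001010111 + 1
= 101001011000 (represents -1448)


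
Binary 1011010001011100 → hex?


Group into 4-bit nibbles: 1011010001011100
  1011 = B
  0100 = 4
  0101 = 5
  1100 = C
= 0xB45C


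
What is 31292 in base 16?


Divide by 16 repeatedly:
31292 ÷ 16 = 1955 remainder 12 (C)
1955 ÷ 16 = 122 remainder 3 (3)
122 ÷ 16 = 7 remainder 10 (A)
7 ÷ 16 = 0 remainder 7 (7)
Reading remainders bottom-up:
= 0x7A3C
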